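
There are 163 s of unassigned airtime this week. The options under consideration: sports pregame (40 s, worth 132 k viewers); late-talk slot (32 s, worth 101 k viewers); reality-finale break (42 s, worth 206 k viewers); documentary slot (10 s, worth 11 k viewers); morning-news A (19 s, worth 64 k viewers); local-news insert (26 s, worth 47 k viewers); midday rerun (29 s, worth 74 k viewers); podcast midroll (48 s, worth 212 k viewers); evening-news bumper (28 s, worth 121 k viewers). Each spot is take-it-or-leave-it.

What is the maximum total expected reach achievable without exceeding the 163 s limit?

A density-first pass picks reality-finale break + morning-news A + local-news insert + podcast midroll + evening-news bumper — 650 at 163 s.
The 45 s tied up in morning-news A and local-news insert is better spent on sports pregame — total rises to 671 (158 s).

671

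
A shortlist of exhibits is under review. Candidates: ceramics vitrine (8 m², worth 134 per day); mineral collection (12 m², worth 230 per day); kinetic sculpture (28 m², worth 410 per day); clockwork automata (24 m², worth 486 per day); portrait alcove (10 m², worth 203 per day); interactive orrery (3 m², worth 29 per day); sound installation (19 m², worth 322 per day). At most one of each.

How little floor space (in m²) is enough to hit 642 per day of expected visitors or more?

34

Look for the lowest-floor combination reaching 642.
Taking clockwork automata + portrait alcove gives 689 (≥ 642) for 34 m².
Below 34 m² the best achievable stays under 642.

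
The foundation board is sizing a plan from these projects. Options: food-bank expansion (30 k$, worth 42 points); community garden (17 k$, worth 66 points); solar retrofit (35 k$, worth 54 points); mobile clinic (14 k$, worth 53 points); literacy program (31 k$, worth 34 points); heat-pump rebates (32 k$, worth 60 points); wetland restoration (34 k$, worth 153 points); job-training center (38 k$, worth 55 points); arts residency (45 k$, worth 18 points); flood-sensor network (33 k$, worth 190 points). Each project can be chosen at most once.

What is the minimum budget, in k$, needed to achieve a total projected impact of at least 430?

98

Need the lightest bundle worth ≥ 430.
community garden + mobile clinic + wetland restoration + flood-sensor network: 462 projected impact at 98 k$.
Any bundle with less than 98 k$ falls short of 430.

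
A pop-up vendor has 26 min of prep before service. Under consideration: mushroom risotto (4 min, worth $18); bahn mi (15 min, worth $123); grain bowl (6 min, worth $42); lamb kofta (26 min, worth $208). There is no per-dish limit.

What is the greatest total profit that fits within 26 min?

208

The ratio heuristic lands on mushroom risotto + bahn mi + grain bowl (183) but leaves 1 min idle.
The 25 min tied up in mushroom risotto and bahn mi and grain bowl is better spent on lamb kofta — total rises to 208 (26 min).
That's the maximum — no swap from here does better than 208.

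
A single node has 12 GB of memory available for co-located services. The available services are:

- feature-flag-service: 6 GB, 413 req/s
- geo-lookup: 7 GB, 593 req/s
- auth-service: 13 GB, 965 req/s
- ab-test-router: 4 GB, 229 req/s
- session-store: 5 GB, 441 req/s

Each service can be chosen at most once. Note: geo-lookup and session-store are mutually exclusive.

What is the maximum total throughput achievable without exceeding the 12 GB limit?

Best packing: feature-flag-service + session-store — 11 GB, 854 total.
Runner-up geo-lookup + ab-test-router tops out at 822.

854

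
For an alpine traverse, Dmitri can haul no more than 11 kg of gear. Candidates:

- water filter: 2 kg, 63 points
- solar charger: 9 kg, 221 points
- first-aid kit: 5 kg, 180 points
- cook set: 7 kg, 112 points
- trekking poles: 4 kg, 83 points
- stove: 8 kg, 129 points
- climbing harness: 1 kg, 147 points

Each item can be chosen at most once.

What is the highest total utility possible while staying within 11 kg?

A density-first pass picks water filter + first-aid kit + climbing harness — 390 at 8 kg.
The 2 kg tied up in water filter is better spent on trekking poles — total rises to 410 (10 kg).
The closest alternative, water filter + first-aid kit + climbing harness, reaches only 390.

410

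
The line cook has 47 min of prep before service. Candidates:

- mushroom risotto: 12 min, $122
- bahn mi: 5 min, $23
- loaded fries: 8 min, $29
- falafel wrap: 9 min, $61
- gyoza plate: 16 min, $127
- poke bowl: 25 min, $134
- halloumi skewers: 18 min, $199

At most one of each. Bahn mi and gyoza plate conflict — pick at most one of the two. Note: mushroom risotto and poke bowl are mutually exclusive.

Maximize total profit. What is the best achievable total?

By profit per min: halloumi skewers 11.06, mushroom risotto 10.17, gyoza plate 7.94 lead.
Best packing: mushroom risotto + gyoza plate + halloumi skewers — 46 min, 448 total.

448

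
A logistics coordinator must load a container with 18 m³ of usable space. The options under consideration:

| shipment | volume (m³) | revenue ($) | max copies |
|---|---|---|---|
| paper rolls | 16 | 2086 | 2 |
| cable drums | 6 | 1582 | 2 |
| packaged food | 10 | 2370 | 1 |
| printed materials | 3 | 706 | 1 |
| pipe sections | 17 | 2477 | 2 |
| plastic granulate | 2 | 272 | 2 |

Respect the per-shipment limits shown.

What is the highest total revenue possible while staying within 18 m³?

Ranking by ratio (revenue/m³): cable drums 263.67, packaged food 237.00, printed materials 235.33, pipe sections 145.71.
Greedy by ratio would take 2×cable drums + printed materials + plastic granulate: 17 m³ used, total 4142.
Replace cable drums and printed materials with packaged food: the trade gains 82 net, giving 4224 at 18 m³.

4224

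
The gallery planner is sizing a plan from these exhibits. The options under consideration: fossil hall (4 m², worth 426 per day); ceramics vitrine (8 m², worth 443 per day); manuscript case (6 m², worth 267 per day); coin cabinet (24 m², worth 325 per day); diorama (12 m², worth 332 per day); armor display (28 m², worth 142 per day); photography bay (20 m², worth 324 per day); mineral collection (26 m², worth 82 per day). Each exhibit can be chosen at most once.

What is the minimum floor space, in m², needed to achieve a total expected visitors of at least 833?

Minimise m² subject to total expected visitors ≥ 833.
Taking fossil hall + ceramics vitrine gives 869 (≥ 833) for 12 m².
Below 12 m² the best achievable stays under 833.

12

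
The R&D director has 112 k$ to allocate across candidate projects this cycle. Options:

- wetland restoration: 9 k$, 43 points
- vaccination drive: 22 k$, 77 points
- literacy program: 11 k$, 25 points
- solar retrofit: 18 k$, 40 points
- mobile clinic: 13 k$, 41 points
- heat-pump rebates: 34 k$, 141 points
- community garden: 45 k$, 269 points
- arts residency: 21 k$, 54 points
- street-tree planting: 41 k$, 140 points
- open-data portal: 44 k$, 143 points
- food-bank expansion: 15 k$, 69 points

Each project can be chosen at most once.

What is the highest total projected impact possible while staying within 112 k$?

The ratio heuristic lands on wetland restoration + heat-pump rebates + community garden + food-bank expansion (522) but leaves 9 k$ idle.
The 15 k$ tied up in food-bank expansion is better spent on vaccination drive — total rises to 530 (110 k$).
The spare 2 k$ is too small for any remaining project, and no exchange beats 530.

530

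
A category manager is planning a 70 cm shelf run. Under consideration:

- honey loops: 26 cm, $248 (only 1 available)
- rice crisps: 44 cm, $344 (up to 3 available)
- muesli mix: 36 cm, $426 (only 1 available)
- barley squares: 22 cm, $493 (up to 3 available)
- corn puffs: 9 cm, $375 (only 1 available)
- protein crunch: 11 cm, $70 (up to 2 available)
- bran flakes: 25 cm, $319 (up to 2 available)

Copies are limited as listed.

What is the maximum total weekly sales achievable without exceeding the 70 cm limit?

Greedy by ratio would take 2×barley squares + corn puffs + protein crunch: 64 cm used, total 1431.
The 20 cm tied up in corn puffs and protein crunch is better spent on barley squares — total rises to 1479 (66 cm).
No other feasible combination exceeds 1479.

1479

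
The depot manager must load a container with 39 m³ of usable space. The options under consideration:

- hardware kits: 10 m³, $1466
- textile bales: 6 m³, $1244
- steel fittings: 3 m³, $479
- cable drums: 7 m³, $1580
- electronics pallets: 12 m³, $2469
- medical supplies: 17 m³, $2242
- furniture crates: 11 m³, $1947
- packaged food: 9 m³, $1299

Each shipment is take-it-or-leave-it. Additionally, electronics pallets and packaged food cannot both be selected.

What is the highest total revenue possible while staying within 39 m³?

By revenue per m³: cable drums 225.71, textile bales 207.33, electronics pallets 205.75, furniture crates 177.00 lead.
Best packing: textile bales + steel fittings + cable drums + electronics pallets + furniture crates — 39 m³, 7719 total.
An exhaustive check of the 256 subsets confirms 7719.

7719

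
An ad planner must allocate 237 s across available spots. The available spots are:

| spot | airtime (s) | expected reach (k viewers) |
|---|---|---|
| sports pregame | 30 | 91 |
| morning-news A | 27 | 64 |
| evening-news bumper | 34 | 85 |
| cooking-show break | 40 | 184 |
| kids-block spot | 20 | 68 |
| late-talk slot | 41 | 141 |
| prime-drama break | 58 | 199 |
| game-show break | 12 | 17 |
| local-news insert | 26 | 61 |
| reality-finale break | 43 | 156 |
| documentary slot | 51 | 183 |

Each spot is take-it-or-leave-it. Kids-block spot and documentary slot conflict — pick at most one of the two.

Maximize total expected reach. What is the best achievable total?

By expected reach per s: cooking-show break 4.60, reality-finale break 3.63, documentary slot 3.59 lead.
Taking cooking-show break + late-talk slot + prime-drama break + reality-finale break + documentary slot: 233 s used, 863 in expected reach.
Next best is sports pregame + cooking-show break + kids-block spot + late-talk slot + prime-drama break + reality-finale break at 839 (232 s) — short by 24.

863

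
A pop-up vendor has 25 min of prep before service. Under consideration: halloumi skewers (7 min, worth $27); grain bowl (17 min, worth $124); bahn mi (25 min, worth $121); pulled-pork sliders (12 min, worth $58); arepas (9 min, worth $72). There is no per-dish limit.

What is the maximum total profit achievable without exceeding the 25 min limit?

Ranking by ratio (profit/min): arepas 8.00, grain bowl 7.29, bahn mi 4.84, pulled-pork sliders 4.83.
Best packing: halloumi skewers + 2×arepas — 25 min, 171 total.

171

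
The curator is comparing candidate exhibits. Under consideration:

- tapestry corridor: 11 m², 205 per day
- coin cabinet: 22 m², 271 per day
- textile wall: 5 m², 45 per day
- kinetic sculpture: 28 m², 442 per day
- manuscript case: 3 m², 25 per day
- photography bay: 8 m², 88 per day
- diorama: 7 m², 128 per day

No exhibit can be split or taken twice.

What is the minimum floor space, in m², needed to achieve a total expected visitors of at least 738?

46

Look for the lowest-floor combination reaching 738.
tapestry corridor + kinetic sculpture + diorama: 775 expected visitors at 46 m².
Any bundle with less than 46 m² falls short of 738.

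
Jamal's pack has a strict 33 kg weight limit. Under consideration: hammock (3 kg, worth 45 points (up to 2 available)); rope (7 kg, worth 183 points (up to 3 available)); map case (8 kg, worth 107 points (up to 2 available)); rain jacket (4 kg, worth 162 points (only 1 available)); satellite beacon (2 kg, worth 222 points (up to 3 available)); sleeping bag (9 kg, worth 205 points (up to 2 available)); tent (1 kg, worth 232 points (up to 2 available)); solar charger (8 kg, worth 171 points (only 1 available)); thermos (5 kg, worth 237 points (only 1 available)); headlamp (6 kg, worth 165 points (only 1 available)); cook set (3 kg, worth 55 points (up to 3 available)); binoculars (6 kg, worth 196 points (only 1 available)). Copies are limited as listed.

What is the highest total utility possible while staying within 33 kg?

Taking the top-ratio items first gives rain jacket + 3×satellite beacon + 2×tent + thermos + headlamp + cook set + binoculars for 1945 (32 kg).
Replace headlamp with rope: the trade gains 18 net, giving 1963 at 33 kg.

1963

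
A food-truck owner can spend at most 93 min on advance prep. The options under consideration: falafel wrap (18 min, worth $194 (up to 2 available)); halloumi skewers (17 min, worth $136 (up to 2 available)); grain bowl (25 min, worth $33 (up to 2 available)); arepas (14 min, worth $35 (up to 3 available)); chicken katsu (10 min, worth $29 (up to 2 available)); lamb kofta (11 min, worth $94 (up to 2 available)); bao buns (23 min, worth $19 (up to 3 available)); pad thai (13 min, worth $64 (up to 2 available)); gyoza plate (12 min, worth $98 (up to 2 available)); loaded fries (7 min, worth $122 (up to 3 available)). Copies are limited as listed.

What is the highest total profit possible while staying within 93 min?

Ranking by ratio (profit/min): loaded fries 17.43, falafel wrap 10.78, lamb kofta 8.55, gyoza plate 8.17.
Greedy by ratio would take 2×falafel wrap + 2×lamb kofta + gyoza plate + 3×loaded fries: 91 min used, total 1040.
Dropping lamb kofta frees 11 min; slotting in gyoza plate (12 min) lifts the total to 1044 at 92 min.
Every other selection either busts 93 min or exceeds an availability limit or fails to beat 1044.

1044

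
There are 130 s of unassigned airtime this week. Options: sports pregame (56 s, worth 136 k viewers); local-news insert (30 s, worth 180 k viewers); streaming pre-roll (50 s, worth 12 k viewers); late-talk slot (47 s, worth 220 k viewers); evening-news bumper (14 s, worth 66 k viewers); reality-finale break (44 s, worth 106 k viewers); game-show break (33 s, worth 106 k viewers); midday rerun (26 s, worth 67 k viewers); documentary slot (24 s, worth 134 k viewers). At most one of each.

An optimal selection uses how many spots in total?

4

The maximum expected reach within 130 s is 601.
local-news insert + late-talk slot + midday rerun + documentary slot hits 601 at 127 s.
Any selection reaching 601 contains exactly 4 spots.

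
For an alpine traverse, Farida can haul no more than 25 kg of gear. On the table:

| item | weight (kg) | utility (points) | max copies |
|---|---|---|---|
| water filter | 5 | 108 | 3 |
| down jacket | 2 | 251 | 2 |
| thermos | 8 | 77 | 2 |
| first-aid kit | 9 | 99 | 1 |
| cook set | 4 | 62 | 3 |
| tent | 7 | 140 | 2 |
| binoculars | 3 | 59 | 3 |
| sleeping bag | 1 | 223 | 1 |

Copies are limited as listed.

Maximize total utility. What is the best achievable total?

The ratio heuristic lands on 3×water filter + 2×down jacket + binoculars + sleeping bag (1108) but leaves 2 kg idle.
Dropping water filter frees 5 kg; slotting in tent (7 kg) lifts the total to 1140 at 25 kg.
That's the maximum — no swap from here does better than 1140.

1140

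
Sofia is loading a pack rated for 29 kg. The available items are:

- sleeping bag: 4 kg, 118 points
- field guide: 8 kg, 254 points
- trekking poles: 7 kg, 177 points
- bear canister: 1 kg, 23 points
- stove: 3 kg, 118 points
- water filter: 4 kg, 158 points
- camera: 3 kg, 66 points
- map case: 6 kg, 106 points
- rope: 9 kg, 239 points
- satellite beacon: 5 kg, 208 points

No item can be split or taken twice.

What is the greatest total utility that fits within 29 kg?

977

By utility per kg: satellite beacon 41.60, water filter 39.50, stove 39.33 lead.
Greedy by ratio would take sleeping bag + field guide + bear canister + stove + water filter + camera + satellite beacon: 28 kg used, total 945.
Replace sleeping bag and bear canister and camera with rope: the trade gains 32 net, giving 977 at 29 kg.
The closest alternative, sleeping bag + field guide + bear canister + stove + water filter + camera + satellite beacon, reaches only 945.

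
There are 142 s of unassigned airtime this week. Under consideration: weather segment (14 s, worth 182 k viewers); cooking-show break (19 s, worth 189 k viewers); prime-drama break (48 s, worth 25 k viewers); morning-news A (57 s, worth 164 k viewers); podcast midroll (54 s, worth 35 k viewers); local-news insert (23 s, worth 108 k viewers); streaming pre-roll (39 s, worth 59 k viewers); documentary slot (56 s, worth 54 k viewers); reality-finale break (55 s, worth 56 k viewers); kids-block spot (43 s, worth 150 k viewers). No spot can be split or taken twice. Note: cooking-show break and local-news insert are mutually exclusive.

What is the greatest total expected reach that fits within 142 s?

Taking weather segment + cooking-show break + morning-news A + kids-block spot: 133 s used, 685 in expected reach.

685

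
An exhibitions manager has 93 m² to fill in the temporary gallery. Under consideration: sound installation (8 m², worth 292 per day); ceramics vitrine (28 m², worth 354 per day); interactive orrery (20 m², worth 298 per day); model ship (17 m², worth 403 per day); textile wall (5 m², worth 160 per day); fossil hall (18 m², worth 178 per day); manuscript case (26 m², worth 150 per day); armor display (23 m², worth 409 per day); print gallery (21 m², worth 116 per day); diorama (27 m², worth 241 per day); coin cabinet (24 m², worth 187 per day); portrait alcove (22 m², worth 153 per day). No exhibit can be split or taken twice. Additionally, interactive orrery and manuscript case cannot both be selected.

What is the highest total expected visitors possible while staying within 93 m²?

1740

Ranking by ratio (expected visitors/m²): sound installation 36.50, textile wall 32.00, model ship 23.71.
Taking sound installation + interactive orrery + model ship + textile wall + fossil hall + armor display: 91 m² used, 1740 in expected visitors.
Next best is ceramics vitrine + interactive orrery + model ship + textile wall + armor display at 1624 (93 m²) — short by 116.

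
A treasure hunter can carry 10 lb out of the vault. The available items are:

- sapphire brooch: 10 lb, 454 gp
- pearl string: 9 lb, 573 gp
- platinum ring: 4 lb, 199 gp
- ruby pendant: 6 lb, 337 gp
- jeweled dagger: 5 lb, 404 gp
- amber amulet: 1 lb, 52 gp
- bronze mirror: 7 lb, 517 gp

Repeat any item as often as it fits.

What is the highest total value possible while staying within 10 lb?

808

Taking 2×jeweled dagger: 10 lb used, 808 in value.
No other feasible combination exceeds 808.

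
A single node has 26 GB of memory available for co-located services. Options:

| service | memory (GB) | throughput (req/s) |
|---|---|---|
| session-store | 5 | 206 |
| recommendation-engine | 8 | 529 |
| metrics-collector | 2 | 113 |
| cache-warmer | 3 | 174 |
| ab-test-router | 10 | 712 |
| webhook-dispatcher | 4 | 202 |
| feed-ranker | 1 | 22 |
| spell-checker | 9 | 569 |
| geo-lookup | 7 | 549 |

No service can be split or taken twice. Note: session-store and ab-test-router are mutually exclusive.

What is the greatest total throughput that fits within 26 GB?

Taking the top-ratio services first gives recommendation-engine + ab-test-router + feed-ranker + geo-lookup for 1812 (26 GB).
Dropping recommendation-engine and feed-ranker frees 9 GB; slotting in spell-checker (9 GB) lifts the total to 1830 at 26 GB.

1830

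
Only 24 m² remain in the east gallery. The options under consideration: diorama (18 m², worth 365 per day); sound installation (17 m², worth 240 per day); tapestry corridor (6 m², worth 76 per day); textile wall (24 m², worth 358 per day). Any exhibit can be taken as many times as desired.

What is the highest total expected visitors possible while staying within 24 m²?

441

Best packing: diorama + tapestry corridor — 24 m², 441 total.
That's the maximum — no swap from here does better than 441.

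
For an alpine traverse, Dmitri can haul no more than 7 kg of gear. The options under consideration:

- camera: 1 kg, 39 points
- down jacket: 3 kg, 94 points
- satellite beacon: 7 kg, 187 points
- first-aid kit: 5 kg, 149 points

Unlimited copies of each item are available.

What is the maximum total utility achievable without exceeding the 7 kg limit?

273

Taking 7×camera: 7 kg used, 273 in utility.
Every other selection either busts 7 kg or fails to beat 273.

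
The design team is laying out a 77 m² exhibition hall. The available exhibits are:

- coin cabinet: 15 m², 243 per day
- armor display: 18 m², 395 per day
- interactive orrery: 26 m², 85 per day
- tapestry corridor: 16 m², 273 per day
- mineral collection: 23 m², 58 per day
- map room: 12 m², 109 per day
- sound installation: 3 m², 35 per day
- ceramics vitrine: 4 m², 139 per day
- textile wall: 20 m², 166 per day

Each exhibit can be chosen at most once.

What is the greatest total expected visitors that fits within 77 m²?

1251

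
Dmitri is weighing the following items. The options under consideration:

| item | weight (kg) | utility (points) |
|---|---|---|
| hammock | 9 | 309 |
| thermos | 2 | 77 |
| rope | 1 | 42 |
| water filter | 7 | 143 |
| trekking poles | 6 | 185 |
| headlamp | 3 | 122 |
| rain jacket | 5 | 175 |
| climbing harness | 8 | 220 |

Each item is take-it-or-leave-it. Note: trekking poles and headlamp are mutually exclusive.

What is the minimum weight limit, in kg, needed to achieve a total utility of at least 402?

Look for the lowest-weight combination reaching 402.
thermos + rope + headlamp + rain jacket: 416 utility at 11 kg.
No combination under 11 kg hits 402.

11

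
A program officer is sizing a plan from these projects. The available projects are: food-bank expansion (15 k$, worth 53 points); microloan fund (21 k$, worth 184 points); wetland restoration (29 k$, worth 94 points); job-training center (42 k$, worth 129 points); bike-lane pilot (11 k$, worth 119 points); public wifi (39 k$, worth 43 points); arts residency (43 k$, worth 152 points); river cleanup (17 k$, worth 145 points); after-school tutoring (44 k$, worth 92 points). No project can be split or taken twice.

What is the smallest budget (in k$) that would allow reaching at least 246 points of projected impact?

28

Need the lightest bundle worth ≥ 246.
bike-lane pilot + river cleanup: 264 projected impact at 28 k$.
Any bundle with less than 28 k$ falls short of 246.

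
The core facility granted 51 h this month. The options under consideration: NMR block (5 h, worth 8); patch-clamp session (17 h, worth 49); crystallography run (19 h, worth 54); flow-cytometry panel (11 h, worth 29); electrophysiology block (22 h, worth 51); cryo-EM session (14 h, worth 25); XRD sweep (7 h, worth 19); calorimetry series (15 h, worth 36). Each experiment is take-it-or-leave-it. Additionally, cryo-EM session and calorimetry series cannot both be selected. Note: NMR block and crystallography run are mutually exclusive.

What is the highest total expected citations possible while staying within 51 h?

139

Taking patch-clamp session + crystallography run + calorimetry series: 51 h used, 139 in expected citations.
Next best is patch-clamp session + flow-cytometry panel + XRD sweep + calorimetry series at 133 (50 h) — short by 6.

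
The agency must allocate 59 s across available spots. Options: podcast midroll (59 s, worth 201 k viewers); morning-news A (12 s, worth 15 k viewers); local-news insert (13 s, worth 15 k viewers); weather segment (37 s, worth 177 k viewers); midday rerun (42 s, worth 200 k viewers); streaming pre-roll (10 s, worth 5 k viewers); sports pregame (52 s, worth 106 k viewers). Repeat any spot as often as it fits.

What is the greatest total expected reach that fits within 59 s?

Density check — weather segment 4.78, midday rerun 4.76, podcast midroll 3.41, sports pregame 2.04 are the best per s.
A density-first pass picks morning-news A + weather segment + streaming pre-roll — 197 at 59 s.
Replace weather segment and streaming pre-roll with midday rerun: the trade gains 18 net, giving 215 at 54 s.
Every other selection either busts 59 s or fails to beat 215.

215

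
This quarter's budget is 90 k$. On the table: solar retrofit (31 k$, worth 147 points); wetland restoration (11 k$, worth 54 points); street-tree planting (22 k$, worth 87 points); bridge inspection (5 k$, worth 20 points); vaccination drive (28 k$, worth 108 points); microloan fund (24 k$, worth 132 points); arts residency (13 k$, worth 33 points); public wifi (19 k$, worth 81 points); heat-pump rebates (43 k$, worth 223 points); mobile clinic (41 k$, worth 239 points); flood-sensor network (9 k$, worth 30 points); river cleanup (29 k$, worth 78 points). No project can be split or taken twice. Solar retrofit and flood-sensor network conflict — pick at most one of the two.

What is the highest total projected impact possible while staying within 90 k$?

482

A density-first pass picks wetland restoration + bridge inspection + microloan fund + mobile clinic + flood-sensor network — 475 at 90 k$.
Replace wetland restoration and microloan fund and flood-sensor network with heat-pump rebates: the trade gains 7 net, giving 482 at 89 k$.
Next best is wetland restoration + bridge inspection + microloan fund + mobile clinic + flood-sensor network at 475 (90 k$) — short by 7.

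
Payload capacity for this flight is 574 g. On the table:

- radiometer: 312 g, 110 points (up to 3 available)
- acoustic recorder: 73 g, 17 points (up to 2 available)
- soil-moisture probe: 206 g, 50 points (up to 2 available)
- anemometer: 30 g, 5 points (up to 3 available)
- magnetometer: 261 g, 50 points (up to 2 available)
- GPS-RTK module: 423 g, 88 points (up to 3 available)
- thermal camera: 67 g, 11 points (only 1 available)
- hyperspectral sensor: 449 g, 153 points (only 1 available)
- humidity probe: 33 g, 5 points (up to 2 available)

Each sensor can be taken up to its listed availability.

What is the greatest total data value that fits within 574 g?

175

Ranking by ratio (data value/g): radiometer 0.35, hyperspectral sensor 0.34, soil-moisture probe 0.24.
The ratio heuristic lands on radiometer + soil-moisture probe + anemometer (165) but leaves 26 g idle.
A better packing is acoustic recorder + hyperspectral sensor + humidity probe: 555 g, total 175.
No other feasible combination exceeds 175.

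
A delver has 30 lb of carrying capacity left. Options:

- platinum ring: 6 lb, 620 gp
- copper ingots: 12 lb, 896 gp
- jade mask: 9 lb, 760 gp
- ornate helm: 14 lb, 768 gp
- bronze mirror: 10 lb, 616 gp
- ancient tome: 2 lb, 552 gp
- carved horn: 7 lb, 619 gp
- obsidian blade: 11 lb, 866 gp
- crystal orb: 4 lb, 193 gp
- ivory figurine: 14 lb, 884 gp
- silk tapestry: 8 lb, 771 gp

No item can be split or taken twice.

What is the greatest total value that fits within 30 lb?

Greedy by ratio would take platinum ring + ancient tome + carved horn + crystal orb + silk tapestry: 27 lb used, total 2755.
Reworking the packing: jade mask + ancient tome + obsidian blade + silk tapestry uses 30 lb and improves the total to 2949.
Nothing else within 30 lb beats 2949.

2949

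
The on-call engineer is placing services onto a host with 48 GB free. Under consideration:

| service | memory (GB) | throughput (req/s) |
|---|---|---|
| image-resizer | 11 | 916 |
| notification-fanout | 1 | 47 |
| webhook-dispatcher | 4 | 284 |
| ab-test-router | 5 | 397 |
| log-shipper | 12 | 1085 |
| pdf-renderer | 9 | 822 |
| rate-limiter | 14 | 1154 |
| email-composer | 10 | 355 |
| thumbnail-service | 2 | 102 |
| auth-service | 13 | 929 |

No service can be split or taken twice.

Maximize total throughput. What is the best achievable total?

Density check — pdf-renderer 91.33, log-shipper 90.42, image-resizer 83.27 are the best per GB.
Best packing: image-resizer + log-shipper + pdf-renderer + rate-limiter + thumbnail-service — 48 GB, 4079 total.

4079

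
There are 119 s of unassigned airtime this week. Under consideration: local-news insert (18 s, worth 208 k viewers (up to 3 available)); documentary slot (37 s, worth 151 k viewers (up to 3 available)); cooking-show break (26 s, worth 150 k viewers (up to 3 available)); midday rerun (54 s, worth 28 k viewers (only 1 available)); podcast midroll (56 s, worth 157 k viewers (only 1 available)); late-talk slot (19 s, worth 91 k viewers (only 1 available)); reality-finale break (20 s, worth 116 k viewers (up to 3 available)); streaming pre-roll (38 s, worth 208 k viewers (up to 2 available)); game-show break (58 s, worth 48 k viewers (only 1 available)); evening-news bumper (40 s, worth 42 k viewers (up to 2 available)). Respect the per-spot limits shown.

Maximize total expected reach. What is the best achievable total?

Density check — local-news insert 11.56, reality-finale break 5.80, cooking-show break 5.77, streaming pre-roll 5.47 are the best per s.
Taking the top-ratio spots first gives 3×local-news insert + 3×reality-finale break for 972 (114 s).
Replace 3×reality-finale break with cooking-show break + streaming pre-roll: the trade gains 10 net, giving 982 at 118 s.
Every other selection either busts 119 s or exceeds an availability limit or fails to beat 982.

982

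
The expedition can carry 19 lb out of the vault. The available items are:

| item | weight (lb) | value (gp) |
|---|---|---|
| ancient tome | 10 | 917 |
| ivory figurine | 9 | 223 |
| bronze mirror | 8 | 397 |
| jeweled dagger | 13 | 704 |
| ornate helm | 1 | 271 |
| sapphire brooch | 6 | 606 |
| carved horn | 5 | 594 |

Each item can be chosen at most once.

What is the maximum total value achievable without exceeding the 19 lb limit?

By value per lb: ornate helm 271.00, carved horn 118.80, sapphire brooch 101.00 lead.
Greedy by ratio would take ornate helm + sapphire brooch + carved horn: 12 lb used, total 1471.
Replace carved horn with ancient tome: the trade gains 323 net, giving 1794 at 17 lb.
Runner-up ancient tome + ornate helm + carved horn tops out at 1782.

1794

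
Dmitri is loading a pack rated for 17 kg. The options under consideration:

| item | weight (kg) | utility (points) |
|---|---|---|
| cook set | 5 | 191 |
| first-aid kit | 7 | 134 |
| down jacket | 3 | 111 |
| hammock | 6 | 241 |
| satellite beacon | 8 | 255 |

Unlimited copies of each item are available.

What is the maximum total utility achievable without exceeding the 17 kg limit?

Ranking by ratio (utility/kg): hammock 40.17, cook set 38.20, down jacket 37.00.
Best packing: cook set + 2×hammock — 17 kg, 673 total.

673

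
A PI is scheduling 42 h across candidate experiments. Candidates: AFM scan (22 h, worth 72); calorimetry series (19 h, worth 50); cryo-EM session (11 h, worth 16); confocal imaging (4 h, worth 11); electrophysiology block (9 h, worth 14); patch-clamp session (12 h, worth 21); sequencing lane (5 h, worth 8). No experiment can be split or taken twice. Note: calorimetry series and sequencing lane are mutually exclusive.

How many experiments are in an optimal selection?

2

Best achievable expected citations is 122.
For example AFM scan + calorimetry series achieves it, using 41 h.
All optima have 2 experiments.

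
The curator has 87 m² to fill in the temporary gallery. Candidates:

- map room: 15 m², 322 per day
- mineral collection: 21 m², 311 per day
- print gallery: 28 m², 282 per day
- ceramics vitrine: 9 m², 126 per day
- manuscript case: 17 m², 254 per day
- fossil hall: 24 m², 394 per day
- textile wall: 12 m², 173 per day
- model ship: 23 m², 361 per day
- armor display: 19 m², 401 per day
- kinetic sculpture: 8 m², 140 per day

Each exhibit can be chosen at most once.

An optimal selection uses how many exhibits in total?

Best achievable expected visitors is 1568.
One optimal bundle: map room + mineral collection + fossil hall + armor display + kinetic sculpture (87 m²).
Every optimal selection uses 5 exhibits.

5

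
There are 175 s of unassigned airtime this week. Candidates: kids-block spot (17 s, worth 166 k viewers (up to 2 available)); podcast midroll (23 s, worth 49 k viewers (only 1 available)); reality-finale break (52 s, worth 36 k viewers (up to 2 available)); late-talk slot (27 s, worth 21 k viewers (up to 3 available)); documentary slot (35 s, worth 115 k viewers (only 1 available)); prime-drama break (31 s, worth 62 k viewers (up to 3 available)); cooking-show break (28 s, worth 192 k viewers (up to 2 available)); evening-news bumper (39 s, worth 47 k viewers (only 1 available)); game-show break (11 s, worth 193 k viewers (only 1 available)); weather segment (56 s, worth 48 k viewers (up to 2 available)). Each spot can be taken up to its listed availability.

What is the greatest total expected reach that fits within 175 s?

1086

The ratio heuristic lands on 2×kids-block spot + podcast midroll + documentary slot + 2×cooking-show break + game-show break (1073) but leaves 16 s idle.
Dropping podcast midroll frees 23 s; slotting in prime-drama break (31 s) lifts the total to 1086 at 167 s.
No other feasible combination exceeds 1086.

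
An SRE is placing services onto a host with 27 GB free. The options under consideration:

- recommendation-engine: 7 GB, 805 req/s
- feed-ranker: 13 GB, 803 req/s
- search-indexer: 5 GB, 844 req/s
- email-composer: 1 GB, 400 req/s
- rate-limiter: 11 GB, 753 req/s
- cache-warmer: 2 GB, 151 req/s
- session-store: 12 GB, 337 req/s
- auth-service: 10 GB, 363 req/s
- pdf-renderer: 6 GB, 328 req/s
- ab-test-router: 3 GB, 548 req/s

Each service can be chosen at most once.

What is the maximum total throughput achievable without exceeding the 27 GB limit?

By throughput per GB: email-composer 400.00, ab-test-router 182.67, search-indexer 168.80, recommendation-engine 115.00 lead.
The ratio heuristic lands on recommendation-engine + search-indexer + email-composer + cache-warmer + pdf-renderer + ab-test-router (3076) but leaves 3 GB idle.
The 8 GB tied up in cache-warmer and pdf-renderer is better spent on rate-limiter — total rises to 3350 (27 GB).
That's the maximum — no swap from here does better than 3350.

3350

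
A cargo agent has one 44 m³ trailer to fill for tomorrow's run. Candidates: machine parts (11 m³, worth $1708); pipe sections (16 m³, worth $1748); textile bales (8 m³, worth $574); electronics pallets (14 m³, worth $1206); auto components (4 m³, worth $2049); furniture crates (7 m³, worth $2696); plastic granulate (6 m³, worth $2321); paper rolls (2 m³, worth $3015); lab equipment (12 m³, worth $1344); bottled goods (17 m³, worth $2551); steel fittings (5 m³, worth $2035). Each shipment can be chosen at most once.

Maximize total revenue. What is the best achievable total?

Taking the top-ratio shipments first gives machine parts + textile bales + auto components + furniture crates + plastic granulate + paper rolls + steel fittings for 14398 (43 m³).
Dropping machine parts and textile bales frees 19 m³; slotting in bottled goods (17 m³) lifts the total to 14667 at 41 m³.
That's the maximum — no swap from here does better than 14667.

14667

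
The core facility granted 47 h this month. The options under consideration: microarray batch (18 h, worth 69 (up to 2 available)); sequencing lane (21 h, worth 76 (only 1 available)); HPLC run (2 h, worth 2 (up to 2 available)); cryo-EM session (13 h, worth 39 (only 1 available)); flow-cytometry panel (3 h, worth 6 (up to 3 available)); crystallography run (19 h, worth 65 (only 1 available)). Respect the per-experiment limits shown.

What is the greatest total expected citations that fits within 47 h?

159

A density-first pass picks 2×microarray batch + HPLC run + 3×flow-cytometry panel — 158 at 47 h.
Replace microarray batch and flow-cytometry panel with sequencing lane: the trade gains 1 net, giving 159 at 47 h.
Every other selection either busts 47 h or exceeds an availability limit or fails to beat 159.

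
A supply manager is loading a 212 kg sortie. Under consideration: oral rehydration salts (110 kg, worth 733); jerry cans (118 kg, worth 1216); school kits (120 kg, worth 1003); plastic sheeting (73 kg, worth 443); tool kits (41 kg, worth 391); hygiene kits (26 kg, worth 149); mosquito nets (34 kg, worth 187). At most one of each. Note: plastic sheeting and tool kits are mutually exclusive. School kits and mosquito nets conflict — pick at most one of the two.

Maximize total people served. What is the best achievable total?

1794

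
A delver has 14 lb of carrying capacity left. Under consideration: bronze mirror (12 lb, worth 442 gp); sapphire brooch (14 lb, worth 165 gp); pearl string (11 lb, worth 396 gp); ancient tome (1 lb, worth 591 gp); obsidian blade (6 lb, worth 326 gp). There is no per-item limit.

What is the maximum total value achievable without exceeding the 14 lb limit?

8274

The ratio ordering already packs tightly: 14×ancient tome, 14 lb, 8274.
Nothing else within 14 lb beats 8274.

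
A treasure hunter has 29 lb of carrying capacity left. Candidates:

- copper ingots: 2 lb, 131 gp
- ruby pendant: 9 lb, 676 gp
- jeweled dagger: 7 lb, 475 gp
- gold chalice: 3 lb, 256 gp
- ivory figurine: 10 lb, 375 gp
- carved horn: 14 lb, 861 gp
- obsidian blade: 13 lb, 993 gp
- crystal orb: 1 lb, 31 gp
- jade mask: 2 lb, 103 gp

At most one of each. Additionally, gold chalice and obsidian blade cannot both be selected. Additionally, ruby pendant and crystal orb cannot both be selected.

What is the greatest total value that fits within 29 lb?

2144

Density check — gold chalice 85.33, obsidian blade 76.38, ruby pendant 75.11 are the best per lb.
Best packing: ruby pendant + jeweled dagger + obsidian blade — 29 lb, 2144 total.
An exhaustive check of the 512 subsets confirms 2144.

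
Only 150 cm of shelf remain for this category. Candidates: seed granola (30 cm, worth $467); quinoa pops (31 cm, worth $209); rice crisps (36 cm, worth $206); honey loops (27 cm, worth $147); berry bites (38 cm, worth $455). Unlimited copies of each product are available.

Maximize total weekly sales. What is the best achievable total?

Ranking by ratio (weekly sales/cm): seed granola 15.57, berry bites 11.97, quinoa pops 6.74, rice crisps 5.72.
Best packing: 5×seed granola — 150 cm, 2335 total.
Nothing else within 150 cm beats 2335.

2335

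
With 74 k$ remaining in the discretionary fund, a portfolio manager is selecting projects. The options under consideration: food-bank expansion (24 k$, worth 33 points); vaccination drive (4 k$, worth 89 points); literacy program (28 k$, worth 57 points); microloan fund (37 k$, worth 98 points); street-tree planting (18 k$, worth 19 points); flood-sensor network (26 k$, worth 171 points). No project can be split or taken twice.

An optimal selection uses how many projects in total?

Best achievable projected impact is 358.
One optimal bundle: vaccination drive + microloan fund + flood-sensor network (67 k$).
Any selection reaching 358 contains exactly 3 projects.

3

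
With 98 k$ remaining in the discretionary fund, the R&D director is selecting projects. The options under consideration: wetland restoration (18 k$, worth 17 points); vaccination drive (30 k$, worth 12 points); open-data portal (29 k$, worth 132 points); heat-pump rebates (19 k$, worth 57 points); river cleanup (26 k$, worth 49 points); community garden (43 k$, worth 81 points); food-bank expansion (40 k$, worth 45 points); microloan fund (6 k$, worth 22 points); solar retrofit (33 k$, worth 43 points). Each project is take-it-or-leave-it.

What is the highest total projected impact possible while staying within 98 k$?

292

A density-first pass picks wetland restoration + open-data portal + heat-pump rebates + river cleanup + microloan fund — 277 at 98 k$.
The 44 k$ tied up in wetland restoration and river cleanup is better spent on community garden — total rises to 292 (97 k$).
An exhaustive check of the 512 subsets confirms 292.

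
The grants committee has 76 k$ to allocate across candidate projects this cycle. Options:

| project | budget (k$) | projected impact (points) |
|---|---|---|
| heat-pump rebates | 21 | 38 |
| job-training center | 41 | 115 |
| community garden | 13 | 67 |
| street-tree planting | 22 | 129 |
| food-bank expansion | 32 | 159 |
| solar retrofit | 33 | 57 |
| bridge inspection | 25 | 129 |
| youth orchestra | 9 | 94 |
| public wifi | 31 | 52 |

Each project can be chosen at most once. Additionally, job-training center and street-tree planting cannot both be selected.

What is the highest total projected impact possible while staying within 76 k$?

449

Greedy by ratio would take community garden + street-tree planting + bridge inspection + youth orchestra: 69 k$ used, total 419.
The 25 k$ tied up in bridge inspection is better spent on food-bank expansion — total rises to 449 (76 k$).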